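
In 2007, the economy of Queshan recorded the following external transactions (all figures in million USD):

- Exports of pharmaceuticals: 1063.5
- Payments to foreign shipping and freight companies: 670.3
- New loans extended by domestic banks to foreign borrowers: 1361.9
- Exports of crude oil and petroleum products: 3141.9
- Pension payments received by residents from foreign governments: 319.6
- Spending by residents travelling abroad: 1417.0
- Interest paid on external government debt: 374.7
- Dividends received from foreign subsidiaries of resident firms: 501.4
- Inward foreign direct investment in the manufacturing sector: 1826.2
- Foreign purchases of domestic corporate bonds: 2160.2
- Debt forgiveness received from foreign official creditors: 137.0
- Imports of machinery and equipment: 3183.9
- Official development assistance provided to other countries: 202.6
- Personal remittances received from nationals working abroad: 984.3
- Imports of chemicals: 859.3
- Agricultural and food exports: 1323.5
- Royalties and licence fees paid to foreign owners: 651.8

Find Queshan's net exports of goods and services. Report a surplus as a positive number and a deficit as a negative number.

Goods: -859.3 - 3183.9 + 1063.5 + 3141.9 + 1323.5 = 1485.7
Services: -670.3 - 651.8 - 1417.0 = -2739.1
Trade balance = 1485.7 + (-2739.1) = -1253.4
(Excluded from the trade balance — financial account: new loans extended by domestic banks to foreign borrowers 1361.9, inward foreign direct investment in the manufacturing sector 1826.2, foreign purchases of domestic corporate bonds 2160.2; secondary income: pension payments received by residents from foreign governments 319.6, official development assistance provided to other countries 202.6, personal remittances received from nationals working abroad 984.3; primary income: interest paid on external government debt 374.7, dividends received from foreign subsidiaries of resident firms 501.4; capital account: debt forgiveness received from foreign official creditors 137.0.)

-1253.4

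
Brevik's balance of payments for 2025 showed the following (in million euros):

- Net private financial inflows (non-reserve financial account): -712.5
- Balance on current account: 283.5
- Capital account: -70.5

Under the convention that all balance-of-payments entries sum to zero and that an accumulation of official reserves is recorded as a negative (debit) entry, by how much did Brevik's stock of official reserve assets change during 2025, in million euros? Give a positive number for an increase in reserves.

-499.5

Official reserve transactions balance = -(283.5 + (-70.5) + (-712.5)) = 499.5
An accumulation of reserves is recorded as a debit (negative entry), so the change in the stock of reserves is the negative of that balance.
Change in official reserves = -(499.5) = -499.5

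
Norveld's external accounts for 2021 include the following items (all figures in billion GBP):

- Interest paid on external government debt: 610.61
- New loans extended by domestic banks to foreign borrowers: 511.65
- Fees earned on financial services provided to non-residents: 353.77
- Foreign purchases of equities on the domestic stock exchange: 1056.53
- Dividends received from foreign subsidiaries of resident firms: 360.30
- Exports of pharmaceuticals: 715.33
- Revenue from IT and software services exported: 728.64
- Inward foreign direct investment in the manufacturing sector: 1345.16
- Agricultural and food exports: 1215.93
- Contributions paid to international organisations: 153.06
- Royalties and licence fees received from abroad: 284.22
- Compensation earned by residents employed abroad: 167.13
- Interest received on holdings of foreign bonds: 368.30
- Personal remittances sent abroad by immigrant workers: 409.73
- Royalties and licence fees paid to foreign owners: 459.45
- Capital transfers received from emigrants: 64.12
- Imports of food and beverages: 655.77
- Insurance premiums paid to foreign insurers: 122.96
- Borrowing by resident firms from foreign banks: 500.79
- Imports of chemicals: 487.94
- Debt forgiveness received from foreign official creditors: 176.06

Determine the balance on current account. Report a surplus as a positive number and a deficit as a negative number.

Goods: 715.33 + 1215.93 - 487.94 - 655.77 = 787.55
Services: 728.64 + 284.22 - 122.96 - 459.45 + 353.77 = 784.22
Primary income: 167.13 - 610.61 + 368.30 + 360.30 = 285.12
Secondary income: -409.73 - 153.06 = -562.79
Current account = 787.55 + 784.22 + 285.12 + (-562.79) = 1294.10
(Excluded from the current account — financial account: new loans extended by domestic banks to foreign borrowers 511.65, foreign purchases of equities on the domestic stock exchange 1056.53, inward foreign direct investment in the manufacturing sector 1345.16, borrowing by resident firms from foreign banks 500.79; capital account: capital transfers received from emigrants 64.12, debt forgiveness received from foreign official creditors 176.06.)

1294.10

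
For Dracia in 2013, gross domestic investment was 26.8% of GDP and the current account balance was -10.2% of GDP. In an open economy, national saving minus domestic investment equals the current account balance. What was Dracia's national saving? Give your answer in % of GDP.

16.6

S = I + CA = 26.8 + (-10.2) = 16.6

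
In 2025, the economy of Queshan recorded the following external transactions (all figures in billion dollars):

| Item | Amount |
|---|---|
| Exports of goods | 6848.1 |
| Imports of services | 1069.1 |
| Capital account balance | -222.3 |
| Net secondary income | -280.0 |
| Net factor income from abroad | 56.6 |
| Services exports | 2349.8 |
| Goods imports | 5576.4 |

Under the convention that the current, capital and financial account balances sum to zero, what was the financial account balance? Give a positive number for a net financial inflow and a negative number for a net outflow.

-2106.7

Goods balance = 6848.1 - 5576.4 = 1271.7
Services balance = 2349.8 - 1069.1 = 1280.7
Trade balance (goods + services) = 1271.7 + 1280.7 = 2552.4
Net primary income = 56.6
Net secondary income = -280.0
Current account = 2552.4 + 56.6 + (-280.0) = 2329.0
Financial account = -(2329.0 + (-222.3)) = -2106.7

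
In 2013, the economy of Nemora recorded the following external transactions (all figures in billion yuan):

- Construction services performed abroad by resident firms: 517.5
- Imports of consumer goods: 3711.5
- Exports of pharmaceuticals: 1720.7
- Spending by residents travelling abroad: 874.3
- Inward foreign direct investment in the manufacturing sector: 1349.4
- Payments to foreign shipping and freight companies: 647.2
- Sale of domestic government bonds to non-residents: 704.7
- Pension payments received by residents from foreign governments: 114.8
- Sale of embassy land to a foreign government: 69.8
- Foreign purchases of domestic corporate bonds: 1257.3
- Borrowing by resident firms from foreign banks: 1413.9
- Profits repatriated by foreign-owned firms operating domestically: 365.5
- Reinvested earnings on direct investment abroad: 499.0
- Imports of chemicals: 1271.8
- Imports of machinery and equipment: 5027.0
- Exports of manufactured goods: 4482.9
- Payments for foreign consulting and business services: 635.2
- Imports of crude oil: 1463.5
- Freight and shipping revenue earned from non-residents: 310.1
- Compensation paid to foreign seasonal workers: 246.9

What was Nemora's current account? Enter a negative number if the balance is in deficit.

-6597.9

Goods: -3711.5 + 4482.9 - 1463.5 + 1720.7 - 1271.8 - 5027.0 = -5270.2
Services: 517.5 - 647.2 - 635.2 - 874.3 + 310.1 = -1329.1
Primary income: -246.9 - 365.5 + 499.0 = -113.4
Secondary income: 114.8
Current account = (-5270.2) + (-1329.1) + (-113.4) + 114.8 = -6597.9
(Excluded from the current account — financial account: inward foreign direct investment in the manufacturing sector 1349.4, sale of domestic government bonds to non-residents 704.7, foreign purchases of domestic corporate bonds 1257.3, borrowing by resident firms from foreign banks 1413.9; capital account: sale of embassy land to a foreign government 69.8.)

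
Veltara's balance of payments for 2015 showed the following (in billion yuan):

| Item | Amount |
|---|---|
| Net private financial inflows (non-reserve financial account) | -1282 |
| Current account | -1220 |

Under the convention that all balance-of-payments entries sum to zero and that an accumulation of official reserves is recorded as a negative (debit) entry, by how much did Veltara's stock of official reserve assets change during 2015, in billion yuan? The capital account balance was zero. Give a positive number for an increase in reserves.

-2502

Official reserve transactions balance = -((-1220) + (-1282)) = 2502
An accumulation of reserves is recorded as a debit (negative entry), so the change in the stock of reserves is the negative of that balance.
Change in official reserves = -(2502) = -2502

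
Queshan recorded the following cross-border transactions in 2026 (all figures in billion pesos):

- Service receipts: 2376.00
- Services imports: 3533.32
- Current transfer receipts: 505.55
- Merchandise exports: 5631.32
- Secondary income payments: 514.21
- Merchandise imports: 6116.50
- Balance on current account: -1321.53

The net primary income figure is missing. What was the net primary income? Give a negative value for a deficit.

329.63

Current account = goods balance + services balance + net primary income + net secondary income
Sum of the known components = -1651.16
Net primary income = CA - (known components) = -1321.53 - (-1651.16) = 329.63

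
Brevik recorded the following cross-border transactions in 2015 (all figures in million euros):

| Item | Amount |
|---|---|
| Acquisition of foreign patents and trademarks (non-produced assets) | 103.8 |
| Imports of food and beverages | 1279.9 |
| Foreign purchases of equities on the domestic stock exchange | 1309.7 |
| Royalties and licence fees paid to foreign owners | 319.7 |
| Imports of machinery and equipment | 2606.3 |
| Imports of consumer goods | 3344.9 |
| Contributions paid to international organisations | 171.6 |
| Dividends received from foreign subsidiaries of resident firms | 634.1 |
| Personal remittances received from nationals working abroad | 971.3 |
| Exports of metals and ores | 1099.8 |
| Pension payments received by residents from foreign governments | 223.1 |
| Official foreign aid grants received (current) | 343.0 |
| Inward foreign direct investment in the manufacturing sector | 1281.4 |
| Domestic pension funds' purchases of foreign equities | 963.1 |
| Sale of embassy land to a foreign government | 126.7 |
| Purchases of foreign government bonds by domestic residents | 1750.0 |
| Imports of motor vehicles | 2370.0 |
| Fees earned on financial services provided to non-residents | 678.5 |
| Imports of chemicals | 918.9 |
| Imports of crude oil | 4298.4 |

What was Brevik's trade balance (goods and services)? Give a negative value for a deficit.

Goods: -918.9 - 3344.9 - 2370.0 + 1099.8 - 1279.9 - 2606.3 - 4298.4 = -13718.6
Services: -319.7 + 678.5 = 358.8
Trade balance = -13718.6 + 358.8 = -13359.8
(Excluded from the trade balance — capital account: acquisition of foreign patents and trademarks (non-produced assets) 103.8, sale of embassy land to a foreign government 126.7; financial account: foreign purchases of equities on the domestic stock exchange 1309.7, inward foreign direct investment in the manufacturing sector 1281.4, domestic pension funds' purchases of foreign equities 963.1, purchases of foreign government bonds by domestic residents 1750.0; secondary income: contributions paid to international organisations 171.6, personal remittances received from nationals working abroad 971.3, pension payments received by residents from foreign governments 223.1, official foreign aid grants received (current) 343.0; primary income: dividends received from foreign subsidiaries of resident firms 634.1.)

-13359.8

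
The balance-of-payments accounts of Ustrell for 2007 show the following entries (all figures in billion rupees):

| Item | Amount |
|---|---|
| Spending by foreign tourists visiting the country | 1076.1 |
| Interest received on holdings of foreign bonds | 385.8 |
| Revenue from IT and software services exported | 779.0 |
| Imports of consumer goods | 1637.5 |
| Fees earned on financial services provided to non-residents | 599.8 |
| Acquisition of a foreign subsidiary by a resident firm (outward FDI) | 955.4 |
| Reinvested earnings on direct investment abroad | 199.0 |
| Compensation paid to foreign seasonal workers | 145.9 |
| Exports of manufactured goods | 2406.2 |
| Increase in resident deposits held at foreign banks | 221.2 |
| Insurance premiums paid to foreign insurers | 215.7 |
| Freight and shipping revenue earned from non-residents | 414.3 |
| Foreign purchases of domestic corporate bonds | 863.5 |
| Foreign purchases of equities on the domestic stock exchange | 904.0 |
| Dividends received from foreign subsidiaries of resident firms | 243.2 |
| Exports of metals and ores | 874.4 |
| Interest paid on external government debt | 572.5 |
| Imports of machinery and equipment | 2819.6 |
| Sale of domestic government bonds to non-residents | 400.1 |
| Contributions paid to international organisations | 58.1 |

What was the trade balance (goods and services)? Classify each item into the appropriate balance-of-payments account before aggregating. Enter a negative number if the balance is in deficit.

1477.0

Goods: -2819.6 - 1637.5 + 874.4 + 2406.2 = -1176.5
Services: 599.8 + 414.3 - 215.7 + 779.0 + 1076.1 = 2653.5
Trade balance = -1176.5 + 2653.5 = 1477.0
(Excluded from the trade balance — primary income: interest received on holdings of foreign bonds 385.8, reinvested earnings on direct investment abroad 199.0, compensation paid to foreign seasonal workers 145.9, dividends received from foreign subsidiaries of resident firms 243.2, interest paid on external government debt 572.5; financial account: acquisition of a foreign subsidiary by a resident firm (outward FDI) 955.4, increase in resident deposits held at foreign banks 221.2, foreign purchases of domestic corporate bonds 863.5, foreign purchases of equities on the domestic stock exchange 904.0, sale of domestic government bonds to non-residents 400.1; secondary income: contributions paid to international organisations 58.1.)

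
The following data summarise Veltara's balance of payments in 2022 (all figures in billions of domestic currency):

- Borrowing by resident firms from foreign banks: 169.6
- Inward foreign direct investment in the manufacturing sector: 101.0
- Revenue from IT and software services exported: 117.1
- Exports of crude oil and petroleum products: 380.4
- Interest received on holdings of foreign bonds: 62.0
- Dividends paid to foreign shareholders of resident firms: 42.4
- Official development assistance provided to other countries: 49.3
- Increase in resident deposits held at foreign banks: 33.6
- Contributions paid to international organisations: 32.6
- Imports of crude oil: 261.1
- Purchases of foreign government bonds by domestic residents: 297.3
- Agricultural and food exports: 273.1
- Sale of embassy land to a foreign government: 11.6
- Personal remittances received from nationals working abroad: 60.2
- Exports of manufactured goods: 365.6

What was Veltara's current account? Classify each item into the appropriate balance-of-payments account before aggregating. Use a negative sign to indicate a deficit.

Goods: 365.6 - 261.1 + 380.4 + 273.1 = 758.0
Services: 117.1
Primary income: -42.4 + 62.0 = 19.6
Secondary income: 60.2 - 49.3 - 32.6 = -21.7
Current account = 758.0 + 117.1 + 19.6 + (-21.7) = 873.0
(Excluded from the current account — financial account: borrowing by resident firms from foreign banks 169.6, inward foreign direct investment in the manufacturing sector 101.0, increase in resident deposits held at foreign banks 33.6, purchases of foreign government bonds by domestic residents 297.3; capital account: sale of embassy land to a foreign government 11.6.)

873.0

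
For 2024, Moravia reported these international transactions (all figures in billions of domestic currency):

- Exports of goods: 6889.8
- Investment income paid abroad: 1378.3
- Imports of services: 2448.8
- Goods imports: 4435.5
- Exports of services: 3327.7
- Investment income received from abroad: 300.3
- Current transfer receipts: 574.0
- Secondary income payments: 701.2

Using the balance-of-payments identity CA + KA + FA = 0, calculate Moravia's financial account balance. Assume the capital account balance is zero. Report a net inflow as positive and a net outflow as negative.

Goods balance = 6889.8 - 4435.5 = 2454.3
Services balance = 3327.7 - 2448.8 = 878.9
Trade balance (goods + services) = 2454.3 + 878.9 = 3333.2
Net primary income = 300.3 - 1378.3 = -1078.0
Net secondary income = 574.0 - 701.2 = -127.2
Current account = 3333.2 + (-1078.0) + (-127.2) = 2128.0
Financial account = -(2128.0) = -2128.0

-2128.0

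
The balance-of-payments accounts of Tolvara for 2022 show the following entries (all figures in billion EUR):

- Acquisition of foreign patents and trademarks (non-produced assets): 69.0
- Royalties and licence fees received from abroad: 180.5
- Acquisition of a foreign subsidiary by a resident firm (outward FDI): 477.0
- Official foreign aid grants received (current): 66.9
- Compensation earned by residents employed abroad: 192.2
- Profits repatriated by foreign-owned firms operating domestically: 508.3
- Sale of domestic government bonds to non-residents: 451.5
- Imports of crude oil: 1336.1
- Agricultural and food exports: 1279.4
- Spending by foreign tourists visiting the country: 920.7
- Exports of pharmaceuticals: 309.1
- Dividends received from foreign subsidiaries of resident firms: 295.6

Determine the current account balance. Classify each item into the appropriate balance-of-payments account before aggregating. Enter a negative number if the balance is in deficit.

Goods: 309.1 + 1279.4 - 1336.1 = 252.4
Services: 180.5 + 920.7 = 1101.2
Primary income: 192.2 + 295.6 - 508.3 = -20.5
Secondary income: 66.9
Current account = 252.4 + 1101.2 + (-20.5) + 66.9 = 1400.0
(Excluded from the current account — capital account: acquisition of foreign patents and trademarks (non-produced assets) 69.0; financial account: acquisition of a foreign subsidiary by a resident firm (outward FDI) 477.0, sale of domestic government bonds to non-residents 451.5.)

1400.0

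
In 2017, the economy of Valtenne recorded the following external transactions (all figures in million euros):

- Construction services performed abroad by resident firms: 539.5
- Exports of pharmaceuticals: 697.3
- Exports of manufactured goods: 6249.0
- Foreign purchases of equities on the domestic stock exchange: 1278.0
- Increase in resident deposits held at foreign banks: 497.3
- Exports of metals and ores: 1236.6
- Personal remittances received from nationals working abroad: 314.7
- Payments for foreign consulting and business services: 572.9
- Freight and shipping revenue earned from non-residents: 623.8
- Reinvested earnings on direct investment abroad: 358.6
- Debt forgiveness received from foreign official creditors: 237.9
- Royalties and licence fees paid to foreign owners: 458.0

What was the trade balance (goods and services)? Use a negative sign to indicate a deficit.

Goods: 6249.0 + 1236.6 + 697.3 = 8182.9
Services: 623.8 + 539.5 - 572.9 - 458.0 = 132.4
Trade balance = 8182.9 + 132.4 = 8315.3
(Excluded from the trade balance — financial account: foreign purchases of equities on the domestic stock exchange 1278.0, increase in resident deposits held at foreign banks 497.3; secondary income: personal remittances received from nationals working abroad 314.7; primary income: reinvested earnings on direct investment abroad 358.6; capital account: debt forgiveness received from foreign official creditors 237.9.)

8315.3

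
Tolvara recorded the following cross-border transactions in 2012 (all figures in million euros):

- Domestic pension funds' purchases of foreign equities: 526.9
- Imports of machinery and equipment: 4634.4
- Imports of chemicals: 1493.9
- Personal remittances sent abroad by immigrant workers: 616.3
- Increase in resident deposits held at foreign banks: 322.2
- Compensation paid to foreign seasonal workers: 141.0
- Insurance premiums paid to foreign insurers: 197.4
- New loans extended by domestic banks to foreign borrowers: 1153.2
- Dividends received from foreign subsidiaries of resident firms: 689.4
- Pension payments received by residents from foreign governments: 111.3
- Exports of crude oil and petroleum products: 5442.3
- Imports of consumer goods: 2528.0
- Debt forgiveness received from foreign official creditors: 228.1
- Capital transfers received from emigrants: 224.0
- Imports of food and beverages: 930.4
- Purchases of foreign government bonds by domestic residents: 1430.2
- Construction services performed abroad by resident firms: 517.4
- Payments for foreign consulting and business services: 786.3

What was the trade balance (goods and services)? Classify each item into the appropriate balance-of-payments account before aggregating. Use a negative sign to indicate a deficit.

Goods: -2528.0 - 930.4 - 1493.9 - 4634.4 + 5442.3 = -4144.4
Services: -786.3 - 197.4 + 517.4 = -466.3
Trade balance = -4144.4 + (-466.3) = -4610.7
(Excluded from the trade balance — financial account: domestic pension funds' purchases of foreign equities 526.9, increase in resident deposits held at foreign banks 322.2, new loans extended by domestic banks to foreign borrowers 1153.2, purchases of foreign government bonds by domestic residents 1430.2; secondary income: personal remittances sent abroad by immigrant workers 616.3, pension payments received by residents from foreign governments 111.3; primary income: compensation paid to foreign seasonal workers 141.0, dividends received from foreign subsidiaries of resident firms 689.4; capital account: debt forgiveness received from foreign official creditors 228.1, capital transfers received from emigrants 224.0.)

-4610.7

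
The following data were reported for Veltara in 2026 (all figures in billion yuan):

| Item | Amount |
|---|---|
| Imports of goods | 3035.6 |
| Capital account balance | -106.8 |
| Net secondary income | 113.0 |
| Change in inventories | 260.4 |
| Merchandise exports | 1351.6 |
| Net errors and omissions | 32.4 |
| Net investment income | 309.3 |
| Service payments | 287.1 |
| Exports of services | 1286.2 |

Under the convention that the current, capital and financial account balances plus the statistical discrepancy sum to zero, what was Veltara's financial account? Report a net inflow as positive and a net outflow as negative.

337.0

Goods balance = 1351.6 - 3035.6 = -1684.0
Services balance = 1286.2 - 287.1 = 999.1
Trade balance (goods + services) = -1684.0 + 999.1 = -684.9
Net primary income = 309.3
Net secondary income = 113.0
Current account = -684.9 + 309.3 + 113.0 = -262.6
Financial account = -(-262.6 + (-106.8) + 32.4) = 337.0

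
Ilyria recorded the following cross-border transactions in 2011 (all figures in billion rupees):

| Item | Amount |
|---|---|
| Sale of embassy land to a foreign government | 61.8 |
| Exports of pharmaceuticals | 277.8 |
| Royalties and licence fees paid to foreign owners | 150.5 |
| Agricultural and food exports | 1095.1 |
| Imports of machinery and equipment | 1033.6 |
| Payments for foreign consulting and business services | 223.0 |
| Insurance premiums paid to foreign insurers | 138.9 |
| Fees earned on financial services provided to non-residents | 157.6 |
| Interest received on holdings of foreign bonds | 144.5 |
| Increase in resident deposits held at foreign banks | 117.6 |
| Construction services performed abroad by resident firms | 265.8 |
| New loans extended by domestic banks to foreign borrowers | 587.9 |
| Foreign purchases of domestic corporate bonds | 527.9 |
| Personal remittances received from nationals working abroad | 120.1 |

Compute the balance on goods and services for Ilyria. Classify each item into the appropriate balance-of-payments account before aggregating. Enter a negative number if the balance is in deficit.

250.3

Goods: 1095.1 + 277.8 - 1033.6 = 339.3
Services: -150.5 - 138.9 + 265.8 - 223.0 + 157.6 = -89.0
Trade balance = 339.3 + (-89.0) = 250.3
(Excluded from the trade balance — capital account: sale of embassy land to a foreign government 61.8; primary income: interest received on holdings of foreign bonds 144.5; financial account: increase in resident deposits held at foreign banks 117.6, new loans extended by domestic banks to foreign borrowers 587.9, foreign purchases of domestic corporate bonds 527.9; secondary income: personal remittances received from nationals working abroad 120.1.)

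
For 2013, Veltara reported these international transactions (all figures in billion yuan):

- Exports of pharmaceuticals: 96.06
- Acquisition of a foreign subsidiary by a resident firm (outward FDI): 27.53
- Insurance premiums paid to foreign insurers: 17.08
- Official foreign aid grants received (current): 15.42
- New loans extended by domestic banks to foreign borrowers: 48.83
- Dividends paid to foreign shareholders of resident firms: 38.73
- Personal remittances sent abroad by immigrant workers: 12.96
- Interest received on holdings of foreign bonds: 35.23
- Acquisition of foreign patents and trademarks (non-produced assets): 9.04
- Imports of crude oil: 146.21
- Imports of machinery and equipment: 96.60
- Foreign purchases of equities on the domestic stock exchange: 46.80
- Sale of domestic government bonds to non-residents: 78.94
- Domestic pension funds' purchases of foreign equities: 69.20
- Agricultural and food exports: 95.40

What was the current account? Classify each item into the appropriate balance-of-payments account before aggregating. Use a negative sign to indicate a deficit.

-69.47

Goods: -96.60 + 95.40 + 96.06 - 146.21 = -51.35
Services: -17.08
Primary income: -38.73 + 35.23 = -3.50
Secondary income: -12.96 + 15.42 = 2.46
Current account = (-51.35) + (-17.08) + (-3.50) + 2.46 = -69.47
(Excluded from the current account — financial account: acquisition of a foreign subsidiary by a resident firm (outward FDI) 27.53, new loans extended by domestic banks to foreign borrowers 48.83, foreign purchases of equities on the domestic stock exchange 46.80, sale of domestic government bonds to non-residents 78.94, domestic pension funds' purchases of foreign equities 69.20; capital account: acquisition of foreign patents and trademarks (non-produced assets) 9.04.)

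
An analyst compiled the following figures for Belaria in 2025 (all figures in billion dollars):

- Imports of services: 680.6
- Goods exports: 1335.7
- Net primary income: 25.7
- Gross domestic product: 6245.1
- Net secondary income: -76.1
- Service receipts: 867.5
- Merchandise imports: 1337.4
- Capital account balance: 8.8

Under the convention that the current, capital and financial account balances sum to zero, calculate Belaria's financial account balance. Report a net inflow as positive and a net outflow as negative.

Goods balance = 1335.7 - 1337.4 = -1.7
Services balance = 867.5 - 680.6 = 186.9
Trade balance (goods + services) = -1.7 + 186.9 = 185.2
Net primary income = 25.7
Net secondary income = -76.1
Current account = 185.2 + 25.7 + (-76.1) = 134.8
Financial account = -(134.8 + 8.8) = -143.6

-143.6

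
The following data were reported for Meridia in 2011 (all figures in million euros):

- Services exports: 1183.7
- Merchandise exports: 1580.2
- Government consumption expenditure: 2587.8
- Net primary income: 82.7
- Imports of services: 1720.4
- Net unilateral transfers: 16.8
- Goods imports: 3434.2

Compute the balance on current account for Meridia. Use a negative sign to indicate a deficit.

-2291.2

Goods balance = 1580.2 - 3434.2 = -1854.0
Services balance = 1183.7 - 1720.4 = -536.7
Trade balance (goods + services) = -1854.0 + (-536.7) = -2390.7
Net primary income = 82.7
Net secondary income = 16.8
Current account = -2390.7 + 82.7 + 16.8 = -2291.2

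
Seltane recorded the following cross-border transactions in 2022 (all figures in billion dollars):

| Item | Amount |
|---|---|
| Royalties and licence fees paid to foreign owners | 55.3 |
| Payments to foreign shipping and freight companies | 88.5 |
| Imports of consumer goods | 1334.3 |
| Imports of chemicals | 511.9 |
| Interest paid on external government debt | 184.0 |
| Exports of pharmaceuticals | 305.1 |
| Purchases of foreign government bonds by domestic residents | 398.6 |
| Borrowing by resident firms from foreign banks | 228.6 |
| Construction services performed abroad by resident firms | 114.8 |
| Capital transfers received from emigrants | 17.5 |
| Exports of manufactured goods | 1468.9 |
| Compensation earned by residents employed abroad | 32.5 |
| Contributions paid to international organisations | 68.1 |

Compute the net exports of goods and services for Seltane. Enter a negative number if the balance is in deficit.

Goods: -1334.3 + 1468.9 + 305.1 - 511.9 = -72.2
Services: -88.5 - 55.3 + 114.8 = -29.0
Trade balance = -72.2 + (-29.0) = -101.2
(Excluded from the trade balance — primary income: interest paid on external government debt 184.0, compensation earned by residents employed abroad 32.5; financial account: purchases of foreign government bonds by domestic residents 398.6, borrowing by resident firms from foreign banks 228.6; capital account: capital transfers received from emigrants 17.5; secondary income: contributions paid to international organisations 68.1.)

-101.2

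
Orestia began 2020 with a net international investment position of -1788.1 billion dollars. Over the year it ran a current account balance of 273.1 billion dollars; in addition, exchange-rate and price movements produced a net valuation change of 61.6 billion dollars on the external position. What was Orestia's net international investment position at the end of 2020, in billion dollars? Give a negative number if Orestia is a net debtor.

-1453.4

Change in NIIP = current account + net valuation change = 273.1 + 61.6 = 334.7
End-of-year NIIP = -1788.1 + 334.7 = -1453.4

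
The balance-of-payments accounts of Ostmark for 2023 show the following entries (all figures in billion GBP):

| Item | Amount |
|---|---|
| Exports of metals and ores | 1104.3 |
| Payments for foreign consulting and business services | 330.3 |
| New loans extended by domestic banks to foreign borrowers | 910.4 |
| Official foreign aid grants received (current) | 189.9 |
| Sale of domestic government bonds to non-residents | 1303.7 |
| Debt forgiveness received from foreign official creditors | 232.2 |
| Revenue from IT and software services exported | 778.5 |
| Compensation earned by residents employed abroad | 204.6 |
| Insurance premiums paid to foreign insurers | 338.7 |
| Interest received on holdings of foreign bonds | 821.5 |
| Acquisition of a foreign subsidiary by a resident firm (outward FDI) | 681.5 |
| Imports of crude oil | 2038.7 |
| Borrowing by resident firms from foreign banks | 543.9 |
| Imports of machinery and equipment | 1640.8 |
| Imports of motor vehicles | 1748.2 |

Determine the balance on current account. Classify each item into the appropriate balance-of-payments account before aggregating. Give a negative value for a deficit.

-2997.9

Goods: -2038.7 - 1748.2 + 1104.3 - 1640.8 = -4323.4
Services: -338.7 - 330.3 + 778.5 = 109.5
Primary income: 204.6 + 821.5 = 1026.1
Secondary income: 189.9
Current account = (-4323.4) + 109.5 + 1026.1 + 189.9 = -2997.9
(Excluded from the current account — financial account: new loans extended by domestic banks to foreign borrowers 910.4, sale of domestic government bonds to non-residents 1303.7, acquisition of a foreign subsidiary by a resident firm (outward FDI) 681.5, borrowing by resident firms from foreign banks 543.9; capital account: debt forgiveness received from foreign official creditors 232.2.)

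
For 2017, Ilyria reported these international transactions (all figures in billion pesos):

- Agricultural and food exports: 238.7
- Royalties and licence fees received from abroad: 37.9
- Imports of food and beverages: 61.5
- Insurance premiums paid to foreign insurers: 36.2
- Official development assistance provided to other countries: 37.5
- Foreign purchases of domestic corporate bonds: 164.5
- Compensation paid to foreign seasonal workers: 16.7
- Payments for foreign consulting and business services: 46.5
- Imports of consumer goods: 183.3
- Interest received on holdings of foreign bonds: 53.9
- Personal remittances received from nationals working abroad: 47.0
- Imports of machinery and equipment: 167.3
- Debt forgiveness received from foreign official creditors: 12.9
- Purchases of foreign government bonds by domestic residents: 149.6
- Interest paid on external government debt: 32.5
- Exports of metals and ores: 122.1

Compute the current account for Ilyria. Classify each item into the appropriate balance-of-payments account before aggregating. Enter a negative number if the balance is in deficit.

Goods: -61.5 + 122.1 - 167.3 + 238.7 - 183.3 = -51.3
Services: -46.5 + 37.9 - 36.2 = -44.8
Primary income: -32.5 - 16.7 + 53.9 = 4.7
Secondary income: 47.0 - 37.5 = 9.5
Current account = (-51.3) + (-44.8) + 4.7 + 9.5 = -81.9
(Excluded from the current account — financial account: foreign purchases of domestic corporate bonds 164.5, purchases of foreign government bonds by domestic residents 149.6; capital account: debt forgiveness received from foreign official creditors 12.9.)

-81.9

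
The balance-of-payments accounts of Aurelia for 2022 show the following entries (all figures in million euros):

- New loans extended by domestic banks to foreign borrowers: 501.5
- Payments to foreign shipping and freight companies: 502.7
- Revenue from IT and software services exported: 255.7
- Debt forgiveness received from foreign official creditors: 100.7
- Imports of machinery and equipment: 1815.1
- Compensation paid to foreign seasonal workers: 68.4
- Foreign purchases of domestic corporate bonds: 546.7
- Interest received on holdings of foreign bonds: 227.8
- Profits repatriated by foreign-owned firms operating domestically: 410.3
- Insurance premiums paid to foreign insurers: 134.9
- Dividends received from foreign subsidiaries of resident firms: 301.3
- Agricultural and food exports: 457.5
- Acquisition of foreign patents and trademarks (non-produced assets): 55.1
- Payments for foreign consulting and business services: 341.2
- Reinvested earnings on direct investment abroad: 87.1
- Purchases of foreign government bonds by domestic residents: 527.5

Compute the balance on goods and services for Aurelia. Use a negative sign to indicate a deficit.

-2080.7

Goods: -1815.1 + 457.5 = -1357.6
Services: 255.7 - 341.2 - 134.9 - 502.7 = -723.1
Trade balance = -1357.6 + (-723.1) = -2080.7
(Excluded from the trade balance — financial account: new loans extended by domestic banks to foreign borrowers 501.5, foreign purchases of domestic corporate bonds 546.7, purchases of foreign government bonds by domestic residents 527.5; capital account: debt forgiveness received from foreign official creditors 100.7, acquisition of foreign patents and trademarks (non-produced assets) 55.1; primary income: compensation paid to foreign seasonal workers 68.4, interest received on holdings of foreign bonds 227.8, profits repatriated by foreign-owned firms operating domestically 410.3, dividends received from foreign subsidiaries of resident firms 301.3, reinvested earnings on direct investment abroad 87.1.)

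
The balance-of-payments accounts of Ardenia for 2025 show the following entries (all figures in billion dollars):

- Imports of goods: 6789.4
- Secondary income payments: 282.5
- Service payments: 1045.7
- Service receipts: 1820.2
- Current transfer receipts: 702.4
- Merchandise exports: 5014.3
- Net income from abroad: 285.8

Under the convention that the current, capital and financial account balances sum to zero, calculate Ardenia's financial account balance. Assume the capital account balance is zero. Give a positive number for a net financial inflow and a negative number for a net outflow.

294.9

Goods balance = 5014.3 - 6789.4 = -1775.1
Services balance = 1820.2 - 1045.7 = 774.5
Trade balance (goods + services) = -1775.1 + 774.5 = -1000.6
Net primary income = 285.8
Net secondary income = 702.4 - 282.5 = 419.9
Current account = -1000.6 + 285.8 + 419.9 = -294.9
Financial account = -(-294.9) = 294.9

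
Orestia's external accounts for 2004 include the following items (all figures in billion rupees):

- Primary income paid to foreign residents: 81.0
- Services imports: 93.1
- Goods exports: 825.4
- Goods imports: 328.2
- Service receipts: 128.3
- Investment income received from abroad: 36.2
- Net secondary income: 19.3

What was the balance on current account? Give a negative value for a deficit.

Goods balance = 825.4 - 328.2 = 497.2
Services balance = 128.3 - 93.1 = 35.2
Trade balance (goods + services) = 497.2 + 35.2 = 532.4
Net primary income = 36.2 - 81.0 = -44.8
Net secondary income = 19.3
Current account = 532.4 + (-44.8) + 19.3 = 506.9

506.9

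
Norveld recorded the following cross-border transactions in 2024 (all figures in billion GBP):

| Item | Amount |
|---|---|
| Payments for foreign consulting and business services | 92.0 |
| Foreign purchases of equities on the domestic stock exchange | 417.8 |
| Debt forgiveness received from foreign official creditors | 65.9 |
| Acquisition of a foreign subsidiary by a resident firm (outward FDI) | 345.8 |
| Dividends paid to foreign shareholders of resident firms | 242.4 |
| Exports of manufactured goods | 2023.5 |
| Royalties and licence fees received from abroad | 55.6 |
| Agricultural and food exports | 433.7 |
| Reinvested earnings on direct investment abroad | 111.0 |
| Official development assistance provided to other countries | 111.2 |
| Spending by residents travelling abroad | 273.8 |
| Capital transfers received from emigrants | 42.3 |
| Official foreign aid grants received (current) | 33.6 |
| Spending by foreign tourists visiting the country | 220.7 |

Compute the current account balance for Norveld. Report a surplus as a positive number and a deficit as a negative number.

2158.7

Goods: 2023.5 + 433.7 = 2457.2
Services: 55.6 + 220.7 - 92.0 - 273.8 = -89.5
Primary income: 111.0 - 242.4 = -131.4
Secondary income: -111.2 + 33.6 = -77.6
Current account = 2457.2 + (-89.5) + (-131.4) + (-77.6) = 2158.7
(Excluded from the current account — financial account: foreign purchases of equities on the domestic stock exchange 417.8, acquisition of a foreign subsidiary by a resident firm (outward FDI) 345.8; capital account: debt forgiveness received from foreign official creditors 65.9, capital transfers received from emigrants 42.3.)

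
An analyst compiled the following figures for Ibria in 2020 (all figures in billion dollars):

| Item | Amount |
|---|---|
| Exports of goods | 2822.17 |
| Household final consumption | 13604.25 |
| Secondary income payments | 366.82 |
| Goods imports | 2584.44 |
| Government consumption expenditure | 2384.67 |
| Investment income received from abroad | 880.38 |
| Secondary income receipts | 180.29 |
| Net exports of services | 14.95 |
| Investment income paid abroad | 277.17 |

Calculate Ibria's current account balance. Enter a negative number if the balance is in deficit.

Goods balance = 2822.17 - 2584.44 = 237.73
Services balance = 14.95
Trade balance (goods + services) = 237.73 + 14.95 = 252.68
Net primary income = 880.38 - 277.17 = 603.21
Net secondary income = 180.29 - 366.82 = -186.53
Current account = 252.68 + 603.21 + (-186.53) = 669.36

669.36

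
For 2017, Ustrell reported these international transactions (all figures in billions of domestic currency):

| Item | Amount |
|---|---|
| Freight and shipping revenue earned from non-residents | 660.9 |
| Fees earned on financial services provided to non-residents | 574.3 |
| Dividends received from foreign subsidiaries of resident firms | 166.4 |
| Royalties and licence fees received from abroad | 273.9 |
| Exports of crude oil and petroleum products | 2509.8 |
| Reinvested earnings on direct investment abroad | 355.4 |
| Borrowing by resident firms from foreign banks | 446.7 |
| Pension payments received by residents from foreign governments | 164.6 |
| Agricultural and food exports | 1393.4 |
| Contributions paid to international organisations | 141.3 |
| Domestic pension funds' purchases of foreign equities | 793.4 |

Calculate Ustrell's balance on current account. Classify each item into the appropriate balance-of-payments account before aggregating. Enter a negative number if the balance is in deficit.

5957.4

Goods: 2509.8 + 1393.4 = 3903.2
Services: 273.9 + 660.9 + 574.3 = 1509.1
Primary income: 166.4 + 355.4 = 521.8
Secondary income: -141.3 + 164.6 = 23.3
Current account = 3903.2 + 1509.1 + 521.8 + 23.3 = 5957.4
(Excluded from the current account — financial account: borrowing by resident firms from foreign banks 446.7, domestic pension funds' purchases of foreign equities 793.4.)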